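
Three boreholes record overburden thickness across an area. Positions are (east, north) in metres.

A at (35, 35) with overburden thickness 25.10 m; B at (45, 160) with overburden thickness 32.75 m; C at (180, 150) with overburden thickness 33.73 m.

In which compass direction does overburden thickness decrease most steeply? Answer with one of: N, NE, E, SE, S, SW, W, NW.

S

With d = a·x + b·y + c and A as origin, the differences give:
  10·a + 125·b = +7.65
  145·a + 115·b = +8.63
Eliminate b (×115 and ×125, subtract): -16975·a = -199.000 → a = ∂d/∂x = +0.01172
Back-substitute: b = ∂d/∂y = +0.06026.
Steepest decrease is along −∇f = (-0.01172 E, -0.06026 N) → south.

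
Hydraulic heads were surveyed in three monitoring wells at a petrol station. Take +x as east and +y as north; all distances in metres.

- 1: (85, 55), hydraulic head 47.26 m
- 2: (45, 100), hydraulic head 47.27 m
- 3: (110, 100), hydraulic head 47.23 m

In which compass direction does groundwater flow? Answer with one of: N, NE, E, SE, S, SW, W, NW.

Taking 1 as reference: 2−1 = (-40, 45, +0.01); 3−1 = (25, 45, -0.03).
Solve a·Δx + b·Δy = Δh: det = (-40)·45 − 25·45 = -2925.
∂h/∂x = [(+0.01)·45 − (-0.03)·45] / -2925 = -0.0006154
∂h/∂y = [(-40)·(-0.03) − 25·(+0.01)] / -2925 = -0.0003248
Flow = −∇h = (+0.0006154 east, +0.0003248 north), which points northeast.

NE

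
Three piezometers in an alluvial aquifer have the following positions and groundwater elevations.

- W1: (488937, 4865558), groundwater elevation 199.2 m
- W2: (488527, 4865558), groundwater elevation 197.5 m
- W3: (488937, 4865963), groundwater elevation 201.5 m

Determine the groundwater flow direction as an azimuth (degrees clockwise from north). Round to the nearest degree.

216°

∂h/∂x = (197.5 − 199.2) / (488527 − 488937) = +0.004146
∂h/∂y = (201.5 − 199.2) / (4865963 − 4865558) = +0.005679
Flow direction (−∇h) has components (-0.004146 E, -0.005679 N).
Azimuth = atan2(E, N) = atan2(-0.004146, -0.005679) = 216.1° ≈ 216°.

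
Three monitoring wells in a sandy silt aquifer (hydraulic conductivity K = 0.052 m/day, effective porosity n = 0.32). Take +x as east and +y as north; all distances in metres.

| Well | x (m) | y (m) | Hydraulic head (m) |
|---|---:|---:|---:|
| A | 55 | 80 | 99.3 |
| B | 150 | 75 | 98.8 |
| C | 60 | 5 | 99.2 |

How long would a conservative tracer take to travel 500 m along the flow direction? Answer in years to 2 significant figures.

Taking A as reference: B−A = (95, -5, -0.5); C−A = (5, -75, -0.1).
Determinant of the coordinate differences = 95·(-75) − 5·(-5) = -7100.
∂h/∂x = [(-0.5)·(-75) − (-0.1)·(-5)] / -7100 = -0.005211
∂h/∂y = [95·(-0.1) − 5·(-0.5)] / -7100 = +0.0009859
|∇h| = √(-0.005211² + 0.0009859²) = 0.005303
Seepage velocity v = K·i/n = 0.052 × 0.005303 / 0.32 = 0.0008617 m/day.
t = 500 / 0.0008617 = 5.802e+05 days = 1.59e+03 years.

1600 years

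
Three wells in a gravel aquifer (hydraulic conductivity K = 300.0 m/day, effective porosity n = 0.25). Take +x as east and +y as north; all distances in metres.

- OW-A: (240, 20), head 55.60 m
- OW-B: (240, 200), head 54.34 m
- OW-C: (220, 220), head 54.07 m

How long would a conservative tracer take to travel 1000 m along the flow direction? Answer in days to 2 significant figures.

87 days

Taking OW-A as reference: OW-B−OW-A = (0, 180, -1.26); OW-C−OW-A = (-20, 200, -1.53).
Determinant of the coordinate differences = 0·200 − (-20)·180 = 3600.
∂h/∂x = [(-1.26)·200 − (-1.53)·180] / 3600 = +0.006500
∂h/∂y = [0·(-1.53) − (-20)·(-1.26)] / 3600 = -0.007000
|∇h| = √(0.006500² + -0.007000²) = 0.009552
Seepage velocity v = K·i/n = 300.0 × 0.009552 / 0.25 = 11.46 m/day.
t = 1000 / 11.46 = 87.26 days.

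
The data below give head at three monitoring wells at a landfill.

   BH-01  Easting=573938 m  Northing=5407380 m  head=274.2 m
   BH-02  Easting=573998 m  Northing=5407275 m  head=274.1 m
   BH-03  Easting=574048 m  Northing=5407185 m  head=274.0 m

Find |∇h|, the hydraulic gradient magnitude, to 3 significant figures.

0.0120

Three-point gradient (reference BH-01): Δ to BH-02 = (60, -105, -0.1), Δ to BH-03 = (110, -195, -0.2).
∂h/∂x = +0.01000, ∂h/∂y = +0.006667 (det = -150).
|∇h| = √(0.01000² + 0.006667²) = 0.01202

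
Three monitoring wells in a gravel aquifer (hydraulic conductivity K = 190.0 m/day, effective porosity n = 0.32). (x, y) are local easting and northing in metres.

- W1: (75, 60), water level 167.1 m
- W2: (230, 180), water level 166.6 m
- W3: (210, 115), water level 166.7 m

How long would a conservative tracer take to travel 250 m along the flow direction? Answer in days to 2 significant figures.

150 days

With h = a·x + b·y + c and W1 as origin, the differences give:
  155·a + 120·b = -0.5
  135·a + 55·b = -0.4
Eliminate b (×55 and ×120, subtract): -7675·a = 20.50 → a = ∂h/∂x = -0.002671
Back-substitute: b = ∂h/∂y = -0.0007166.
|∇h| = √(-0.002671² + -0.0007166²) = 0.002765
Seepage velocity v = K·i/n = 190.0 × 0.002765 / 0.32 = 1.642 m/day.
t = 250 / 1.642 = 152.3 days.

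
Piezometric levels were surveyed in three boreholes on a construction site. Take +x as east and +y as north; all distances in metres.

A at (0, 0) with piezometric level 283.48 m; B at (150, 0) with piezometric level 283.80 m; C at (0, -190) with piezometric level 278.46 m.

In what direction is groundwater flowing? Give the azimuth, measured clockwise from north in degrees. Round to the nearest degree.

185°

∂h/∂x = (283.80 − 283.48) / (150 − 0) = +0.002133
∂h/∂y = (278.46 − 283.48) / (-190 − 0) = +0.02642
Flow direction (−∇h) has components (-0.002133 E, -0.02642 N).
Azimuth = atan2(E, N) = atan2(-0.002133, -0.02642) = 184.6° ≈ 185°.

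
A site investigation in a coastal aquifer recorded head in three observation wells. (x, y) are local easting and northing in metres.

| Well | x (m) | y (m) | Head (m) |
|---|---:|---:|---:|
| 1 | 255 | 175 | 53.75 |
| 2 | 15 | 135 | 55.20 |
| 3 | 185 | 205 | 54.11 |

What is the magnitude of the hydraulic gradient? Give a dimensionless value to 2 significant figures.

0.0060

With h = a·x + b·y + c and 1 as origin, the differences give:
  (-240)·a + (-40)·b = +1.45
  (-70)·a + 30·b = +0.36
Eliminate b (×30 and ×(-40), subtract): -10000·a = 57.900 → a = ∂h/∂x = -0.005790
Back-substitute: b = ∂h/∂y = -0.001510.
|∇h| = √(-0.005790² + -0.001510²) = 0.005984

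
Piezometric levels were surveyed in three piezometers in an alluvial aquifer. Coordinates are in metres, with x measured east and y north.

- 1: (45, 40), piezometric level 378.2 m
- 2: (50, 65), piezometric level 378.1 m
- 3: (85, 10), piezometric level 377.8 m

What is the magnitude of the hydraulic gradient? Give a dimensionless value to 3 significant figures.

0.0114

Differences from 1: to 2 (Δx, Δy, Δh) = (5, 25, -0.1); to 3 = (40, -30, -0.4).
Determinant of the coordinate differences = 5·(-30) − 40·25 = -1150.
∂h/∂x = [(-0.1)·(-30) − (-0.4)·25] / -1150 = -0.01130
∂h/∂y = [5·(-0.4) − 40·(-0.1)] / -1150 = -0.001739
|∇h| = √(-0.01130² + -0.001739²) = 0.01143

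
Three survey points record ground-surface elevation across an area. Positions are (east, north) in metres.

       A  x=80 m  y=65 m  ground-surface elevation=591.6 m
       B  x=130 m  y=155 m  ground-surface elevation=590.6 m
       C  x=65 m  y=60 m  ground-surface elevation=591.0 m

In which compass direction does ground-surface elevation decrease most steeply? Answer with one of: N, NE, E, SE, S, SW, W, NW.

NW

With z = a·x + b·y + c and A as origin, the differences give:
  50·a + 90·b = -1.0
  (-15)·a + (-5)·b = -0.6
Eliminate b (×(-5) and ×90, subtract): 1100·a = 59.00 → a = ∂z/∂x = +0.05364
Back-substitute: b = ∂z/∂y = -0.04091.
Steepest decrease is along −∇f = (-0.05364 E, +0.04091 N) → northwest.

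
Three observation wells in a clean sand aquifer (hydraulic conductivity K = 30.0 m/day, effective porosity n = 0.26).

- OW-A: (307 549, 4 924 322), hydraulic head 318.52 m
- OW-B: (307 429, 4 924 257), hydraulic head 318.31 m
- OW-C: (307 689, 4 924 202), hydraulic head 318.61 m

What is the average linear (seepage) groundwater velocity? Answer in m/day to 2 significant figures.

0.18 m/day

Taking OW-A as reference: OW-B−OW-A = (-120, -65, -0.21); OW-C−OW-A = (140, -120, +0.09).
Determinant of the coordinate differences = (-120)·(-120) − 140·(-65) = 23500.
∂h/∂x = [(-0.21)·(-120) − (+0.09)·(-65)] / 23500 = +0.001321
∂h/∂y = [(-120)·(+0.09) − 140·(-0.21)] / 23500 = +0.0007915
|∇h| = √(0.001321² + 0.0007915²) = 0.00154
Seepage velocity v = K·i/n = 30.0 × 0.00154 / 0.26 = 0.1777 m/day.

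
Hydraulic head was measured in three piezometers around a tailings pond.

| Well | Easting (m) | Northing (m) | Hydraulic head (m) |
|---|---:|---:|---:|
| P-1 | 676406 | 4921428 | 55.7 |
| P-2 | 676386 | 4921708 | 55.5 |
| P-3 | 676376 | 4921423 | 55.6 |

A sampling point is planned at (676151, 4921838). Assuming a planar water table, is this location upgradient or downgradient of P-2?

Taking P-1 as reference: P-2−P-1 = (-20, 280, -0.2); P-3−P-1 = (-30, -5, -0.1).
Determinant of the coordinate differences = (-20)·(-5) − (-30)·280 = 8500.
∂h/∂x = [(-0.2)·(-5) − (-0.1)·280] / 8500 = +0.003412
∂h/∂y = [(-20)·(-0.1) − (-30)·(-0.2)] / 8500 = -0.0004706
Head at (676151, 4921838) = 55.7 + (+0.003412)·(-255) + (-0.0004706)·(410) = 54.64 m.
That is lower than the 55.5 m at P-2, so the point is downgradient.

downgradient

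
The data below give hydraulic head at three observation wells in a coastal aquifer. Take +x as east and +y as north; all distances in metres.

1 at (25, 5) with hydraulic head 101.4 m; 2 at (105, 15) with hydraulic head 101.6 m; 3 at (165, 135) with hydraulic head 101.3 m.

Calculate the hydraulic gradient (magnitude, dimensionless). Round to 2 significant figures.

With h = a·x + b·y + c and 1 as origin, the differences give:
  80·a + 10·b = +0.2
  140·a + 130·b = -0.1
Eliminate b (×130 and ×10, subtract): 9000·a = 27.00 → a = ∂h/∂x = +0.003000
Back-substitute: b = ∂h/∂y = -0.004000.
|∇h| = √(0.003000² + -0.004000²) = 0.005

0.0050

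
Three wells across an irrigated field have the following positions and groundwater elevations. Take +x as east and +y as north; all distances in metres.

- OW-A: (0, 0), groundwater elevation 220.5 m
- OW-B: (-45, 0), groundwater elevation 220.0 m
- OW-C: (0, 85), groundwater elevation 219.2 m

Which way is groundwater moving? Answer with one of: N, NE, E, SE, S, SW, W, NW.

NW

∂h/∂x = (220.0 − 220.5) / (-45 − 0) = +0.01111
∂h/∂y = (219.2 − 220.5) / (85 − 0) = -0.01529
Flow = −∇h = (-0.01111 east, +0.01529 north), which points northwest.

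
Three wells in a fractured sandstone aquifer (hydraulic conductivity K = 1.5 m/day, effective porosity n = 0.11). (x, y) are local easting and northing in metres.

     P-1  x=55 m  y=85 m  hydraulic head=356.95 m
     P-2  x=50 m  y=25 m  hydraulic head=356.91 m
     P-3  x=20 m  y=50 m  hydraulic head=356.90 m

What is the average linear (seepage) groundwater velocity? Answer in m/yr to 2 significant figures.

With h = a·x + b·y + c and P-1 as origin, the differences give:
  (-5)·a + (-60)·b = -0.04
  (-35)·a + (-35)·b = -0.05
Eliminate b (×(-35) and ×(-60), subtract): -1925·a = -1.600 → a = ∂h/∂x = +0.0008312
Back-substitute: b = ∂h/∂y = +0.0005974.
|∇h| = √(0.0008312² + 0.0005974²) = 0.001024
Seepage velocity v = K·i/n = 1.5 × 0.001024 / 0.11 = 0.01396 m/day = 5.099 m/yr.

5.1 m/yr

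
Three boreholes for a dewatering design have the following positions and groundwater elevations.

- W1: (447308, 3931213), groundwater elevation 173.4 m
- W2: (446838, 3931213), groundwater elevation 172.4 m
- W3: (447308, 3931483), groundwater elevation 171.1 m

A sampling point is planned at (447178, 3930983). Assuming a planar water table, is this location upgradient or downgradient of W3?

∂h/∂x = (172.4 − 173.4) / (446838 − 447308) = +0.002128
∂h/∂y = (171.1 − 173.4) / (3931483 − 3931213) = -0.008519
Head at (447178, 3930983) = 173.4 + (+0.002128)·(-130) + (-0.008519)·(-230) = 175.08 m.
That is higher than the 171.1 m at W3, so the point is upgradient.

upgradient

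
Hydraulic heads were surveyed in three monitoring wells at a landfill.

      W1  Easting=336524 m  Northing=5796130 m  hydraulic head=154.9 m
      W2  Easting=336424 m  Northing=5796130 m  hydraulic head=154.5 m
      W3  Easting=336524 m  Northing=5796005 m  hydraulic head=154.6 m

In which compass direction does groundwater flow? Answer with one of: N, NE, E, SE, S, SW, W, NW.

∂h/∂x = (154.5 − 154.9) / (336424 − 336524) = +0.004000
∂h/∂y = (154.6 − 154.9) / (5796005 − 5796130) = +0.002400
Flow = −∇h = (-0.004000 east, -0.002400 north), which points southwest.

SW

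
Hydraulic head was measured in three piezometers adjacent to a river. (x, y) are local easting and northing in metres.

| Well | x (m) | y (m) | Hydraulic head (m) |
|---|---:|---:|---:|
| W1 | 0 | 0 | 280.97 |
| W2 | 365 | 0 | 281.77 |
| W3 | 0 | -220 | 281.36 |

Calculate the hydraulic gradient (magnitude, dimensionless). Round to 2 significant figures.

0.0028

∂h/∂x = (281.77 − 280.97) / (365 − 0) = +0.002192
∂h/∂y = (281.36 − 280.97) / (-220 − 0) = -0.001773
|∇h| = √(0.002192² + -0.001773²) = 0.002819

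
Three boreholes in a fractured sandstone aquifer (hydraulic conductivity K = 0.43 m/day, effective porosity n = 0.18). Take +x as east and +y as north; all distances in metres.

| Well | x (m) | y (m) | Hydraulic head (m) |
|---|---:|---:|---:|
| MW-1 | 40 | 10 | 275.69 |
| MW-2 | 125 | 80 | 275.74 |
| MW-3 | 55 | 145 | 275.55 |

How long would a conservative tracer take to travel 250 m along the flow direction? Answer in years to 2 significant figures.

140 years

Differences from MW-1: to MW-2 (Δx, Δy, Δh) = (85, 70, +0.05); to MW-3 = (15, 135, -0.14).
Determinant of the coordinate differences = 85·135 − 15·70 = 10425.
∂h/∂x = [(+0.05)·135 − (-0.14)·70] / 10425 = +0.001588
∂h/∂y = [85·(-0.14) − 15·(+0.05)] / 10425 = -0.001213
|∇h| = √(0.001588² + -0.001213²) = 0.001998
Seepage velocity v = K·i/n = 0.43 × 0.001998 / 0.18 = 0.004773 m/day.
t = 250 / 0.004773 = 5.238e+04 days = 143 years.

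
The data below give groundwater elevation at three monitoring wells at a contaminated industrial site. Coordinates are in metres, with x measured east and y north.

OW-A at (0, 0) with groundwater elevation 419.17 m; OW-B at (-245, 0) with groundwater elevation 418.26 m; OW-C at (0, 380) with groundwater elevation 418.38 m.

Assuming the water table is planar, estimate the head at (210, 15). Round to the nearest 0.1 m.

∂h/∂x = (418.26 − 419.17) / (-245 − 0) = +0.003714
∂h/∂y = (418.38 − 419.17) / (380 − 0) = -0.002079
h(210, 15) = 419.17 + (+0.003714)·(210) + (-0.002079)·(15) = 419.17 +0.780 -0.031 = 419.919 m.

419.9 m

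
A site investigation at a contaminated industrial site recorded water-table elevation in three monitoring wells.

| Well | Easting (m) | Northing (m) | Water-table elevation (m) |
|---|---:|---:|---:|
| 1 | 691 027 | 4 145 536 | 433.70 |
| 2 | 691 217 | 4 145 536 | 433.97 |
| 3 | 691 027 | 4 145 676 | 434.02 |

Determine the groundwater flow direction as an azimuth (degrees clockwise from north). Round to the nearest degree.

212°

∂h/∂x = (433.97 − 433.70) / (691217 − 691027) = +0.001421
∂h/∂y = (434.02 − 433.70) / (4145676 − 4145536) = +0.002286
Flow direction (−∇h) has components (-0.001421 E, -0.002286 N).
Azimuth = atan2(E, N) = atan2(-0.001421, -0.002286) = 211.9° ≈ 212°.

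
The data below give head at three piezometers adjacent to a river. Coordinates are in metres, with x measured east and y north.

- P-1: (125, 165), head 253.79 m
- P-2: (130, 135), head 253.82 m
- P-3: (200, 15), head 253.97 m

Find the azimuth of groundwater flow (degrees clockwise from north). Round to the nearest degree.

326°

Taking P-1 as reference: P-2−P-1 = (5, -30, +0.03); P-3−P-1 = (75, -150, +0.18).
Solve a·Δx + b·Δy = Δh: det = 5·(-150) − 75·(-30) = 1500.
∂h/∂x = [(+0.03)·(-150) − (+0.18)·(-30)] / 1500 = +0.0006000
∂h/∂y = [5·(+0.18) − 75·(+0.03)] / 1500 = -0.0009000
Flow direction (−∇h) has components (-0.0006000 E, +0.0009000 N).
Azimuth = atan2(E, N) = atan2(-0.0006000, +0.0009000) = 326.3° ≈ 326°.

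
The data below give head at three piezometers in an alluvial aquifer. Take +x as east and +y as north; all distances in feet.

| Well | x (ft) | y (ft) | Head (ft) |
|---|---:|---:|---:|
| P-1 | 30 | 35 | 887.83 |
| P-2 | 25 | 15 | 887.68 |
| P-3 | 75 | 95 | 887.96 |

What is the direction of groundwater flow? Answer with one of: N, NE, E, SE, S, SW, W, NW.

SE

With h = a·x + b·y + c and P-1 as origin, the differences give:
  (-5)·a + (-20)·b = -0.15
  45·a + 60·b = +0.13
Eliminate b (×60 and ×(-20), subtract): 600·a = -6.400 → a = ∂h/∂x = -0.01067
Back-substitute: b = ∂h/∂y = +0.01017.
Flow = −∇h = (+0.01067 east, -0.01017 north), which points southeast.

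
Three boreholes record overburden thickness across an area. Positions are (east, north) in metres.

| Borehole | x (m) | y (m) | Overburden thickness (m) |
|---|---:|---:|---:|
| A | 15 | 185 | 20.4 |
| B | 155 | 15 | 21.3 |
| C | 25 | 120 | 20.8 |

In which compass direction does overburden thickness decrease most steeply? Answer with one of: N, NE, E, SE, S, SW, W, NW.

With d = a·x + b·y + c and A as origin, the differences give:
  140·a + (-170)·b = +0.9
  10·a + (-65)·b = +0.4
Eliminate b (×(-65) and ×(-170), subtract): -7400·a = 9.50 → a = ∂d/∂x = -0.001284
Back-substitute: b = ∂d/∂y = -0.006351.
Steepest decrease is along −∇f = (+0.001284 E, +0.006351 N) → north.

N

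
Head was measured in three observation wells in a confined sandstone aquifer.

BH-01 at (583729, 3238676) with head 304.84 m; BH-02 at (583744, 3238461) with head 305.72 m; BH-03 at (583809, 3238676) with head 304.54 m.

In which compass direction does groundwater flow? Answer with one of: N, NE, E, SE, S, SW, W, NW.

NE

Taking BH-01 as reference: BH-02−BH-01 = (15, -215, +0.88); BH-03−BH-01 = (80, 0, -0.30).
Determinant of the coordinate differences = 15·0 − 80·(-215) = 17200.
∂h/∂x = [(+0.88)·0 − (-0.30)·(-215)] / 17200 = -0.003750
∂h/∂y = [15·(-0.30) − 80·(+0.88)] / 17200 = -0.004355
Flow = −∇h = (+0.003750 east, +0.004355 north), which points northeast.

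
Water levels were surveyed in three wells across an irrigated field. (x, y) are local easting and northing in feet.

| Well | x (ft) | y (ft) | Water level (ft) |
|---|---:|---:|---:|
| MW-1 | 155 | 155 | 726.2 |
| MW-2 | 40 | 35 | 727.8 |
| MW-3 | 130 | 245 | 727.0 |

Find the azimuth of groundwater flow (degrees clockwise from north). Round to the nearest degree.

With h = a·x + b·y + c and MW-1 as origin, the differences give:
  (-115)·a + (-120)·b = +1.6
  (-25)·a + 90·b = +0.8
Eliminate b (×90 and ×(-120), subtract): -13350·a = 240.00 → a = ∂h/∂x = -0.01798
Back-substitute: b = ∂h/∂y = +0.003895.
Flow direction (−∇h) has components (+0.01798 E, -0.003895 N).
Azimuth = atan2(E, N) = atan2(+0.01798, -0.003895) = 102.2° ≈ 102°.

102°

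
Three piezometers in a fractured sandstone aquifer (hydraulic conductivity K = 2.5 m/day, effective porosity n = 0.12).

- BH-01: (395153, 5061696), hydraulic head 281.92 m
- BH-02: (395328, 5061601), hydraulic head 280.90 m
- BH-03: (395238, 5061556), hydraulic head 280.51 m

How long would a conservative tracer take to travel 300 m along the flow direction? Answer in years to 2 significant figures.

Taking BH-01 as reference: BH-02−BH-01 = (175, -95, -1.02); BH-03−BH-01 = (85, -140, -1.41).
Solve a·Δx + b·Δy = Δh: det = 175·(-140) − 85·(-95) = -16425.
∂h/∂x = [(-1.02)·(-140) − (-1.41)·(-95)] / -16425 = -0.0005388
∂h/∂y = [175·(-1.41) − 85·(-1.02)] / -16425 = +0.009744
|∇h| = √(-0.0005388² + 0.009744²) = 0.009759
Seepage velocity v = K·i/n = 2.5 × 0.009759 / 0.12 = 0.2033 m/day.
t = 300 / 0.2033 = 1476 days = 4.04 years.

4.0 years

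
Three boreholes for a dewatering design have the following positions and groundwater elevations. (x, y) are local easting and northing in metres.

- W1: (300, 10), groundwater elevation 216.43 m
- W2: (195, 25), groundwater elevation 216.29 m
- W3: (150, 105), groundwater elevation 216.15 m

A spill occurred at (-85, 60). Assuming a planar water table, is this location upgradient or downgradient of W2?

downgradient

Three-point gradient (reference W1): Δ to W2 = (-105, 15, -0.14), Δ to W3 = (-150, 95, -0.28).
∂h/∂x = +0.001178, ∂h/∂y = -0.001087 (det = -7725).
Head at (-85, 60) = 216.43 + (+0.001178)·(-385) + (-0.001087)·(50) = 215.92 m.
That is lower than the 216.29 m at W2, so the point is downgradient.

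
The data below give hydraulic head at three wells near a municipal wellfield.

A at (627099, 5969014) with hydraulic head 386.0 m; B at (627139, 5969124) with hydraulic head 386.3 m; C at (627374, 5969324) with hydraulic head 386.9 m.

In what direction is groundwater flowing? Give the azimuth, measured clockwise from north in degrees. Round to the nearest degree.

Differences from A: to B (Δx, Δy, Δh) = (40, 110, +0.3); to C = (275, 310, +0.9).
Determinant of the coordinate differences = 40·310 − 275·110 = -17850.
∂h/∂x = [(+0.3)·310 − (+0.9)·110] / -17850 = +0.0003361
∂h/∂y = [40·(+0.9) − 275·(+0.3)] / -17850 = +0.002605
Flow direction (−∇h) has components (-0.0003361 E, -0.002605 N).
Azimuth = atan2(E, N) = atan2(-0.0003361, -0.002605) = 187.4° ≈ 187°.

187°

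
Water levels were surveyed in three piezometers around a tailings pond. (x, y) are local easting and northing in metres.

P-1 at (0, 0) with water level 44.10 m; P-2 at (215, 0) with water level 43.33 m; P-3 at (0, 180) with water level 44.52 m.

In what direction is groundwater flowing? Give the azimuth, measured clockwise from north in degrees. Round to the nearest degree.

∂h/∂x = (43.33 − 44.10) / (215 − 0) = -0.003581
∂h/∂y = (44.52 − 44.10) / (180 − 0) = +0.002333
Flow direction (−∇h) has components (+0.003581 E, -0.002333 N).
Azimuth = atan2(E, N) = atan2(+0.003581, -0.002333) = 123.1° ≈ 123°.

123°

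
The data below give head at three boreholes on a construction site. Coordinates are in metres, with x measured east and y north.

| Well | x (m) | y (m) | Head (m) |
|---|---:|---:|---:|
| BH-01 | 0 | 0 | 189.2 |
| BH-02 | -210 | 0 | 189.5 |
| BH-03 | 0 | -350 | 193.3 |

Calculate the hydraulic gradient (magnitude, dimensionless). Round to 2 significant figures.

∂h/∂x = (189.5 − 189.2) / (-210 − 0) = -0.001429
∂h/∂y = (193.3 − 189.2) / (-350 − 0) = -0.01171
|∇h| = √(-0.001429² + -0.01171²) = 0.0118

0.012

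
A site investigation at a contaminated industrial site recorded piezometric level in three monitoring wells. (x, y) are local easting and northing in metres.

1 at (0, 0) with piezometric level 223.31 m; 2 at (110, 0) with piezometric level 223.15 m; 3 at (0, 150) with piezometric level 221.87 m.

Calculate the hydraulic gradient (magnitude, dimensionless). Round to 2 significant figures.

∂h/∂x = (223.15 − 223.31) / (110 − 0) = -0.001455
∂h/∂y = (221.87 − 223.31) / (150 − 0) = -0.009600
|∇h| = √(-0.001455² + -0.009600²) = 0.00971

0.0097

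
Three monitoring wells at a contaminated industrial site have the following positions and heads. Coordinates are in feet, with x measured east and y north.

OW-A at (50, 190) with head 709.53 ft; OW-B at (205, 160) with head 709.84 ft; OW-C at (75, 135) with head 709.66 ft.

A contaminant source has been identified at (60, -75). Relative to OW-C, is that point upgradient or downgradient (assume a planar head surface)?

upgradient

Taking OW-A as reference: OW-B−OW-A = (155, -30, +0.31); OW-C−OW-A = (25, -55, +0.13).
Determinant of the coordinate differences = 155·(-55) − 25·(-30) = -7775.
∂h/∂x = [(+0.31)·(-55) − (+0.13)·(-30)] / -7775 = +0.001691
∂h/∂y = [155·(+0.13) − 25·(+0.31)] / -7775 = -0.001595
Head at (60, -75) = 709.53 + (+0.001691)·(10) + (-0.001595)·(-265) = 709.97 ft.
That is higher than the 709.66 ft at OW-C, so the point is upgradient.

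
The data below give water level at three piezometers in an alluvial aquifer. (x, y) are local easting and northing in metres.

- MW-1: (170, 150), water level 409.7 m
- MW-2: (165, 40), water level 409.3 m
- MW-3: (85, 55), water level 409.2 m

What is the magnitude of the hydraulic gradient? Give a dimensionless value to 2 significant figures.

Taking MW-1 as reference: MW-2−MW-1 = (-5, -110, -0.4); MW-3−MW-1 = (-85, -95, -0.5).
Solve a·Δx + b·Δy = Δh: det = (-5)·(-95) − (-85)·(-110) = -8875.
∂h/∂x = [(-0.4)·(-95) − (-0.5)·(-110)] / -8875 = +0.001915
∂h/∂y = [(-5)·(-0.5) − (-85)·(-0.4)] / -8875 = +0.003549
|∇h| = √(0.001915² + 0.003549²) = 0.004033

0.0040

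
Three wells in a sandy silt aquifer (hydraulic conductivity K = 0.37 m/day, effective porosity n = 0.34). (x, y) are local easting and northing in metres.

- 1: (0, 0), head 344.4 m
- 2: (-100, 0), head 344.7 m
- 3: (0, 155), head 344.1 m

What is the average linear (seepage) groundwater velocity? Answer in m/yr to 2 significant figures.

∂h/∂x = (344.7 − 344.4) / (-100 − 0) = -0.003000
∂h/∂y = (344.1 − 344.4) / (155 − 0) = -0.001935
|∇h| = √(-0.003000² + -0.001935²) = 0.00357
Seepage velocity v = K·i/n = 0.37 × 0.00357 / 0.34 = 0.003885 m/day = 1.419 m/yr.

1.4 m/yr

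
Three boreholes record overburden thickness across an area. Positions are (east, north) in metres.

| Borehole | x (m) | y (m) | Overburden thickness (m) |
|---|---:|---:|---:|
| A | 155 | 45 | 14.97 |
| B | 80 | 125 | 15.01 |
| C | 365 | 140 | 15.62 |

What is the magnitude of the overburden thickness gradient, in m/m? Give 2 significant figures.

0.0031 m/m

Taking A as reference: B−A = (-75, 80, +0.04); C−A = (210, 95, +0.65).
Solve a·Δx + b·Δy = Δd: det = (-75)·95 − 210·80 = -23925.
∂d/∂x = [(+0.04)·95 − (+0.65)·80] / -23925 = +0.002015
∂d/∂y = [(-75)·(+0.65) − 210·(+0.04)] / -23925 = +0.002389
|∇f| = √(0.002015² + 0.002389²) = 0.003125 m/m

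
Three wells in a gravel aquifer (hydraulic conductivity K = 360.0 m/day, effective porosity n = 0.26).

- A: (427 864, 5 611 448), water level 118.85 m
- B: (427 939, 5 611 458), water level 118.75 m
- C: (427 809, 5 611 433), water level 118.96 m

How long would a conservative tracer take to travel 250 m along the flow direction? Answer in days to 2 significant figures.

37 days

Differences from A: to B (Δx, Δy, Δh) = (75, 10, -0.10); to C = (-55, -15, +0.11).
Solve a·Δx + b·Δy = Δh: det = 75·(-15) − (-55)·10 = -575.
∂h/∂x = [(-0.10)·(-15) − (+0.11)·10] / -575 = -0.0006957
∂h/∂y = [75·(+0.11) − (-55)·(-0.10)] / -575 = -0.004783
|∇h| = √(-0.0006957² + -0.004783²) = 0.004833
Seepage velocity v = K·i/n = 360.0 × 0.004833 / 0.26 = 6.692 m/day.
t = 250 / 6.692 = 37.36 days.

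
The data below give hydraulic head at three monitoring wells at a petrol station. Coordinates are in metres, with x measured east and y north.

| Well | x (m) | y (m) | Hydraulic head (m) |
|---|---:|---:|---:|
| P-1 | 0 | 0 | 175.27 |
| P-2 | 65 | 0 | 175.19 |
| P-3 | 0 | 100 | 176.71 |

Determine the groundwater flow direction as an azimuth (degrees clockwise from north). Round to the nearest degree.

∂h/∂x = (175.19 − 175.27) / (65 − 0) = -0.001231
∂h/∂y = (176.71 − 175.27) / (100 − 0) = +0.01440
Flow direction (−∇h) has components (+0.001231 E, -0.01440 N).
Azimuth = atan2(E, N) = atan2(+0.001231, -0.01440) = 175.1° ≈ 175°.

175°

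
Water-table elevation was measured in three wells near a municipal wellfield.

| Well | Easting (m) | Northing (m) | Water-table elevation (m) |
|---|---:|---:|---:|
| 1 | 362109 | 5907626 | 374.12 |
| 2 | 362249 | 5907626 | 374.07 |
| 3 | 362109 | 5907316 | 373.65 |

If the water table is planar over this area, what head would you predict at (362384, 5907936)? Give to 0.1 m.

374.5 m

∂h/∂x = (374.07 − 374.12) / (362249 − 362109) = -0.0003571
∂h/∂y = (373.65 − 374.12) / (5907316 − 5907626) = +0.001516
h(362384, 5907936) = 374.12 + (-0.0003571)·(275) + (+0.001516)·(310) = 374.12 -0.098 +0.470 = 374.492 m.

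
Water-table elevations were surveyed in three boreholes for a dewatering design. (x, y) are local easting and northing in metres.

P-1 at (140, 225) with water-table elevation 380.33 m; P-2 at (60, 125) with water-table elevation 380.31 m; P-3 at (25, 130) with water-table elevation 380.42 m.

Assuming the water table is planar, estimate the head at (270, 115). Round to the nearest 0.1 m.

379.7 m

Taking P-1 as reference: P-2−P-1 = (-80, -100, -0.02); P-3−P-1 = (-115, -95, +0.09).
Solve a·Δx + b·Δy = Δh: det = (-80)·(-95) − (-115)·(-100) = -3900.
∂h/∂x = [(-0.02)·(-95) − (+0.09)·(-100)] / -3900 = -0.002795
∂h/∂y = [(-80)·(+0.09) − (-115)·(-0.02)] / -3900 = +0.002436
h(270, 115) = 380.33 + (-0.002795)·(130) + (+0.002436)·(-110) = 380.33 -0.363 -0.268 = 379.699 m.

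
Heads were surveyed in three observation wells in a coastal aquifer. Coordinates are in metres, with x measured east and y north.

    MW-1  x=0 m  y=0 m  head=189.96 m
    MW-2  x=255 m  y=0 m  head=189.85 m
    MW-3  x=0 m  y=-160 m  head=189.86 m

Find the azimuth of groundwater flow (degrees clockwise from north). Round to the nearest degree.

∂h/∂x = (189.85 − 189.96) / (255 − 0) = -0.0004314
∂h/∂y = (189.86 − 189.96) / (-160 − 0) = +0.0006250
Flow direction (−∇h) has components (+0.0004314 E, -0.0006250 N).
Azimuth = atan2(E, N) = atan2(+0.0004314, -0.0006250) = 145.4° ≈ 145°.

145°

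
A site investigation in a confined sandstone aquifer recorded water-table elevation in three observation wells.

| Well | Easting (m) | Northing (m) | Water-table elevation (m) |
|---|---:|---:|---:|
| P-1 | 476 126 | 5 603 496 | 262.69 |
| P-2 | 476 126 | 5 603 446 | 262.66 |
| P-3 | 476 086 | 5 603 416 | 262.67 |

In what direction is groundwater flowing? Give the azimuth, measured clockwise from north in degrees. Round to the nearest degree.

With h = a·x + b·y + c and P-1 as origin, the differences give:
  0·a + (-50)·b = -0.03
  (-40)·a + (-80)·b = -0.02
Eliminate b (×(-80) and ×(-50), subtract): -2000·a = 1.400 → a = ∂h/∂x = -0.0007000
Back-substitute: b = ∂h/∂y = +0.0006000.
Flow direction (−∇h) has components (+0.0007000 E, -0.0006000 N).
Azimuth = atan2(E, N) = atan2(+0.0007000, -0.0006000) = 130.6° ≈ 131°.

131°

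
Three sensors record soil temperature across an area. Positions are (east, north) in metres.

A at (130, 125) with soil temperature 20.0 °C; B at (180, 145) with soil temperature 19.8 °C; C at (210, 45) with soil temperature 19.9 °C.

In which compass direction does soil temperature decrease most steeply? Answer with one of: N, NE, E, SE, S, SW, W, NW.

Taking A as reference: B−A = (50, 20, -0.2); C−A = (80, -80, -0.1).
Solve a·Δx + b·Δy = ΔT: det = 50·(-80) − 80·20 = -5600.
∂T/∂x = [(-0.2)·(-80) − (-0.1)·20] / -5600 = -0.003214
∂T/∂y = [50·(-0.1) − 80·(-0.2)] / -5600 = -0.001964
Steepest decrease is along −∇f = (+0.003214 E, +0.001964 N) → northeast.

NE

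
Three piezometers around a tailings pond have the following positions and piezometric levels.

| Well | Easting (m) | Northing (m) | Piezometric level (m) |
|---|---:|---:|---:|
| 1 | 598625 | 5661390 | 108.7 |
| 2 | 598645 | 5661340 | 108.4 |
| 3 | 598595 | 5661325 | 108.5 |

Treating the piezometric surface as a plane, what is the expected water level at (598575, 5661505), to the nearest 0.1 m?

Differences from 1: to 2 (Δx, Δy, Δh) = (20, -50, -0.3); to 3 = (-30, -65, -0.2).
Solve a·Δx + b·Δy = Δh: det = 20·(-65) − (-30)·(-50) = -2800.
∂h/∂x = [(-0.3)·(-65) − (-0.2)·(-50)] / -2800 = -0.003393
∂h/∂y = [20·(-0.2) − (-30)·(-0.3)] / -2800 = +0.004643
h(598575, 5661505) = 108.7 + (-0.003393)·(-50) + (+0.004643)·(115) = 108.7 +0.170 +0.534 = 109.404 m.

109.4 m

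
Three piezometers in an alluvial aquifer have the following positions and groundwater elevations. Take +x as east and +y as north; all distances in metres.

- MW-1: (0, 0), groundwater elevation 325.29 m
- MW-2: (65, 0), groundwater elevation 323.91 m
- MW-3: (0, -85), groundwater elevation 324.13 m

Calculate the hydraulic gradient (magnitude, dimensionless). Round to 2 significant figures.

∂h/∂x = (323.91 − 325.29) / (65 − 0) = -0.02123
∂h/∂y = (324.13 − 325.29) / (-85 − 0) = +0.01365
|∇h| = √(-0.02123² + 0.01365²) = 0.02524

0.025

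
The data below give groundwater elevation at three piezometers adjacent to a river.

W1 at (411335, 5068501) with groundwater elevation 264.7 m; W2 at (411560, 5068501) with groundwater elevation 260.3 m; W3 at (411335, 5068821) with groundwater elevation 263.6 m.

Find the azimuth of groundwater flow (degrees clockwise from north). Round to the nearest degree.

∂h/∂x = (260.3 − 264.7) / (411560 − 411335) = -0.01956
∂h/∂y = (263.6 − 264.7) / (5068821 − 5068501) = -0.003437
Flow direction (−∇h) has components (+0.01956 E, +0.003437 N).
Azimuth = atan2(E, N) = atan2(+0.01956, +0.003437) = 80.0° ≈ 080°.

080°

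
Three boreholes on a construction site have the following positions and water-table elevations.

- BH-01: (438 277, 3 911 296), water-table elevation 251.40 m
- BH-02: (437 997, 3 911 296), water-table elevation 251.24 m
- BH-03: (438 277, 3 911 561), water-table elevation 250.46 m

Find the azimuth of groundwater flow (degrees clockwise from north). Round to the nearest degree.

351°

∂h/∂x = (251.24 − 251.40) / (437997 − 438277) = +0.0005714
∂h/∂y = (250.46 − 251.40) / (3911561 − 3911296) = -0.003547
Flow direction (−∇h) has components (-0.0005714 E, +0.003547 N).
Azimuth = atan2(E, N) = atan2(-0.0005714, +0.003547) = 350.8° ≈ 351°.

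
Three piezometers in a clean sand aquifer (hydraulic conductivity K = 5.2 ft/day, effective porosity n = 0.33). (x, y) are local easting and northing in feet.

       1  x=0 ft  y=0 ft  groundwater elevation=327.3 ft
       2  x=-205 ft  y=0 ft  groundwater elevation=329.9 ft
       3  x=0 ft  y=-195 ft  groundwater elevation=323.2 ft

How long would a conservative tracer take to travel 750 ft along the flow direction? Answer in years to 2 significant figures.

5.3 years

∂h/∂x = (329.9 − 327.3) / (-205 − 0) = -0.01268
∂h/∂y = (323.2 − 327.3) / (-195 − 0) = +0.02103
|∇h| = √(-0.01268² + 0.02103²) = 0.02456
Seepage velocity v = K·i/n = 5.2 × 0.02456 / 0.33 = 0.387 ft/day.
t = 750 / 0.387 = 1938 days = 5.31 years.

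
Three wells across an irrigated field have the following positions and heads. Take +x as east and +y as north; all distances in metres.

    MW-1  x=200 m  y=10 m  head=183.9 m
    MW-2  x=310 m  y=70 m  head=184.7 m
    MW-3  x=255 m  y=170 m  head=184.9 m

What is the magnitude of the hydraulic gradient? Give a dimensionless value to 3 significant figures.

0.00663

Differences from MW-1: to MW-2 (Δx, Δy, Δh) = (110, 60, +0.8); to MW-3 = (55, 160, +1.0).
Solve a·Δx + b·Δy = Δh: det = 110·160 − 55·60 = 14300.
∂h/∂x = [(+0.8)·160 − (+1.0)·60] / 14300 = +0.004755
∂h/∂y = [110·(+1.0) − 55·(+0.8)] / 14300 = +0.004615
|∇h| = √(0.004755² + 0.004615²) = 0.006626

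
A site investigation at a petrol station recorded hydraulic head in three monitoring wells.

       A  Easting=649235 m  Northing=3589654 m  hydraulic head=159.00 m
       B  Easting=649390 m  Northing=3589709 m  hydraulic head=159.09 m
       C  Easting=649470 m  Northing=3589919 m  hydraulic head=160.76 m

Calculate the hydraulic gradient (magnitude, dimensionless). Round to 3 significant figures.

0.00931

With h = a·x + b·y + c and A as origin, the differences give:
  155·a + 55·b = +0.09
  235·a + 265·b = +1.76
Eliminate b (×265 and ×55, subtract): 28150·a = -72.950 → a = ∂h/∂x = -0.002591
Back-substitute: b = ∂h/∂y = +0.008940.
|∇h| = √(-0.002591² + 0.008940²) = 0.009308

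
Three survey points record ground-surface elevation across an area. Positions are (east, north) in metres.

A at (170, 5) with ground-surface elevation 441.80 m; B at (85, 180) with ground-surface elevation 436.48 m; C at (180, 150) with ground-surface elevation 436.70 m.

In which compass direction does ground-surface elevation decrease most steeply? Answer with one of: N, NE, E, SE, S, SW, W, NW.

N

With z = a·x + b·y + c and A as origin, the differences give:
  (-85)·a + 175·b = -5.32
  10·a + 145·b = -5.10
Eliminate b (×145 and ×175, subtract): -14075·a = 121.100 → a = ∂z/∂x = -0.008604
Back-substitute: b = ∂z/∂y = -0.03458.
Steepest decrease is along −∇f = (+0.008604 E, +0.03458 N) → north.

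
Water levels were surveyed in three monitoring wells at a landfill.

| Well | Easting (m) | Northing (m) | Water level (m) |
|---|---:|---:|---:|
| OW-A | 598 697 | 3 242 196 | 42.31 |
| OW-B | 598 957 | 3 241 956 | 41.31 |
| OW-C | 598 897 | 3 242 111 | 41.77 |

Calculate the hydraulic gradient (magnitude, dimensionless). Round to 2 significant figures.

With h = a·x + b·y + c and OW-A as origin, the differences give:
  260·a + (-240)·b = -1.00
  200·a + (-85)·b = -0.54
Eliminate b (×(-85) and ×(-240), subtract): 25900·a = -44.600 → a = ∂h/∂x = -0.001722
Back-substitute: b = ∂h/∂y = +0.002301.
|∇h| = √(-0.001722² + 0.002301²) = 0.002874

0.0029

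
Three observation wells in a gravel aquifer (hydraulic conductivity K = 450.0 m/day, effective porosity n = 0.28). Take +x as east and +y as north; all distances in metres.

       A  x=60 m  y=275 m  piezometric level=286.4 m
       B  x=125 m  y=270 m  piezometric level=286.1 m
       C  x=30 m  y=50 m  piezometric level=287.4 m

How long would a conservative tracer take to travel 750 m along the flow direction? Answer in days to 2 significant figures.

75 days

With h = a·x + b·y + c and A as origin, the differences give:
  65·a + (-5)·b = -0.3
  (-30)·a + (-225)·b = +1.0
Eliminate b (×(-225) and ×(-5), subtract): -14775·a = 72.50 → a = ∂h/∂x = -0.004907
Back-substitute: b = ∂h/∂y = -0.003790.
|∇h| = √(-0.004907² + -0.003790²) = 0.0062
Seepage velocity v = K·i/n = 450.0 × 0.0062 / 0.28 = 9.964 m/day.
t = 750 / 9.964 = 75.27 days.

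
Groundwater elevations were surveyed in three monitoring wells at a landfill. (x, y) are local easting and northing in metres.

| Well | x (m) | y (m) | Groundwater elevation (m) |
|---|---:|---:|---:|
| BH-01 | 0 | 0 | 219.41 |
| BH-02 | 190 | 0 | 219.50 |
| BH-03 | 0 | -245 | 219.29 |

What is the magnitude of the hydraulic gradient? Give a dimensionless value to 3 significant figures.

0.000681

∂h/∂x = (219.50 − 219.41) / (190 − 0) = +0.0004737
∂h/∂y = (219.29 − 219.41) / (-245 − 0) = +0.0004898
|∇h| = √(0.0004737² + 0.0004898²) = 0.0006814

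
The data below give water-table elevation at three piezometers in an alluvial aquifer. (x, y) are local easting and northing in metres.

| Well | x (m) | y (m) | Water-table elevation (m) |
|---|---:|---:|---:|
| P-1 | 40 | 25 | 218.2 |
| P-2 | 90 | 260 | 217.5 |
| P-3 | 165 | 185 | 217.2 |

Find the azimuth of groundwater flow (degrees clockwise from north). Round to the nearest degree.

073°

With h = a·x + b·y + c and P-1 as origin, the differences give:
  50·a + 235·b = -0.7
  125·a + 160·b = -1.0
Eliminate b (×160 and ×235, subtract): -21375·a = 123.00 → a = ∂h/∂x = -0.005754
Back-substitute: b = ∂h/∂y = -0.001754.
Flow direction (−∇h) has components (+0.005754 E, +0.001754 N).
Azimuth = atan2(E, N) = atan2(+0.005754, +0.001754) = 73.0° ≈ 073°.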